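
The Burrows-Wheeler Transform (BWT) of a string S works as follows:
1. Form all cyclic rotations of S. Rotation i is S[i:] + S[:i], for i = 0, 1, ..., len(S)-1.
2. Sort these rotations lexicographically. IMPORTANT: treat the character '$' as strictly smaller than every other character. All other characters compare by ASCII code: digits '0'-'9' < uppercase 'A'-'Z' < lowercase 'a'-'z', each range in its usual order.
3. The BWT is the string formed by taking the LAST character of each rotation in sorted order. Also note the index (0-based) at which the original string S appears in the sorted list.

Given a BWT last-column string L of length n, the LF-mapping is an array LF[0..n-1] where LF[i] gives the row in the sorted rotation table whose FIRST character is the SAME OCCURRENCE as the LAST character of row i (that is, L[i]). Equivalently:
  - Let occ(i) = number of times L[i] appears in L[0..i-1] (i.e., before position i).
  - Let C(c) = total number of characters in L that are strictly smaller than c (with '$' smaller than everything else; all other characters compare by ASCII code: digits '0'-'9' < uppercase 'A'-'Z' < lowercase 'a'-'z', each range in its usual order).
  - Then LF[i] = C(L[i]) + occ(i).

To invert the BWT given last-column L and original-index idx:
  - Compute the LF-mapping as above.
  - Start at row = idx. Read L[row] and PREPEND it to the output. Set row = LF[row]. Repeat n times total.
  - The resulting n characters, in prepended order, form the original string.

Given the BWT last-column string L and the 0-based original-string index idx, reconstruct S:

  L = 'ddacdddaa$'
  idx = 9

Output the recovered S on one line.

LF mapping: 5 6 1 4 7 8 9 2 3 0
Walk LF starting at row 9, prepending L[row]:
  step 1: row=9, L[9]='$', prepend. Next row=LF[9]=0
  step 2: row=0, L[0]='d', prepend. Next row=LF[0]=5
  step 3: row=5, L[5]='d', prepend. Next row=LF[5]=8
  step 4: row=8, L[8]='a', prepend. Next row=LF[8]=3
  step 5: row=3, L[3]='c', prepend. Next row=LF[3]=4
  step 6: row=4, L[4]='d', prepend. Next row=LF[4]=7
  step 7: row=7, L[7]='a', prepend. Next row=LF[7]=2
  step 8: row=2, L[2]='a', prepend. Next row=LF[2]=1
  step 9: row=1, L[1]='d', prepend. Next row=LF[1]=6
  step 10: row=6, L[6]='d', prepend. Next row=LF[6]=9
Reversed output: ddaadcadd$

Answer: ddaadcadd$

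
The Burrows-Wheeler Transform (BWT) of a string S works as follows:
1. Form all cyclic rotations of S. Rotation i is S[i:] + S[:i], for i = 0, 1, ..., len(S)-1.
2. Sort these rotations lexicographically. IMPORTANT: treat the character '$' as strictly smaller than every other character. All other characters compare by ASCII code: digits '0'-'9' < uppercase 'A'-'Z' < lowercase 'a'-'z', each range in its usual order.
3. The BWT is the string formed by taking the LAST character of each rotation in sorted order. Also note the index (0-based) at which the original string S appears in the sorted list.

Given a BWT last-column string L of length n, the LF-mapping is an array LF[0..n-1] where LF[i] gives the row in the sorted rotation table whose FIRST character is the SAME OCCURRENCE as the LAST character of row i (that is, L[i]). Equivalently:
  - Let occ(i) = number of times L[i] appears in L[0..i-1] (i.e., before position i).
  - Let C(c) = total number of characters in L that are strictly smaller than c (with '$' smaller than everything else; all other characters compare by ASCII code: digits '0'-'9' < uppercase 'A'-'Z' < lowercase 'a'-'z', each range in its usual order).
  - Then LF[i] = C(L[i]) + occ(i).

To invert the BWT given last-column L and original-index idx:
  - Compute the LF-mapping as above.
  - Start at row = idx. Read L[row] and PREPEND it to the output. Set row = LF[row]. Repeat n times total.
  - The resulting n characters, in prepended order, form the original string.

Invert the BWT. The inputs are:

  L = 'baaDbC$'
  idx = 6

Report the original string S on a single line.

LF mapping: 5 3 4 2 6 1 0
Walk LF starting at row 6, prepending L[row]:
  step 1: row=6, L[6]='$', prepend. Next row=LF[6]=0
  step 2: row=0, L[0]='b', prepend. Next row=LF[0]=5
  step 3: row=5, L[5]='C', prepend. Next row=LF[5]=1
  step 4: row=1, L[1]='a', prepend. Next row=LF[1]=3
  step 5: row=3, L[3]='D', prepend. Next row=LF[3]=2
  step 6: row=2, L[2]='a', prepend. Next row=LF[2]=4
  step 7: row=4, L[4]='b', prepend. Next row=LF[4]=6
Reversed output: baDaCb$

Answer: baDaCb$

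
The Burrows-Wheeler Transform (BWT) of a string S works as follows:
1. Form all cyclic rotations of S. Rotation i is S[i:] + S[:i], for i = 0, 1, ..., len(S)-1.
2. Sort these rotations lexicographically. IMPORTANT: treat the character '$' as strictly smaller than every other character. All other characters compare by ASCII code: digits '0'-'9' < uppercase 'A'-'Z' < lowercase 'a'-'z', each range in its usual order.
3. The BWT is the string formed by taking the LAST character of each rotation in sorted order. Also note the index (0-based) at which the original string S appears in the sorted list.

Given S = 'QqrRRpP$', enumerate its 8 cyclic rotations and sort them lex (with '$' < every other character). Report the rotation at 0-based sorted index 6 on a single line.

All 8 rotations (rotation i = S[i:]+S[:i]):
  rot[0] = QqrRRpP$
  rot[1] = qrRRpP$Q
  rot[2] = rRRpP$Qq
  rot[3] = RRpP$Qqr
  rot[4] = RpP$QqrR
  rot[5] = pP$QqrRR
  rot[6] = P$QqrRRp
  rot[7] = $QqrRRpP
Sorted (with $ < everything):
  sorted[0] = $QqrRRpP
  sorted[1] = P$QqrRRp
  sorted[2] = QqrRRpP$
  sorted[3] = RRpP$Qqr
  sorted[4] = RpP$QqrR
  sorted[5] = pP$QqrRR
  sorted[6] = qrRRpP$Q
  sorted[7] = rRRpP$Qq
sorted[6] = qrRRpP$Q

Answer: qrRRpP$Q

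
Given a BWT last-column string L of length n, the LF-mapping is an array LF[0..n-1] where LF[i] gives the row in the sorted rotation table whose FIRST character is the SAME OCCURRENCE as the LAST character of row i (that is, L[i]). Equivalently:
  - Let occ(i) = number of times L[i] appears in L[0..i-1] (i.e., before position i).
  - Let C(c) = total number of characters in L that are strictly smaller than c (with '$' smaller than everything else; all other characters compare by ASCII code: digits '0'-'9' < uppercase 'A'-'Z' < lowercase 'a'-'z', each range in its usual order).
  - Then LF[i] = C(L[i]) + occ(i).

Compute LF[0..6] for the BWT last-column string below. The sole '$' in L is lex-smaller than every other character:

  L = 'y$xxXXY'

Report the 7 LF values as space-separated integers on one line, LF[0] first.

Char counts: '$':1, 'X':2, 'Y':1, 'x':2, 'y':1
C (first-col start): C('$')=0, C('X')=1, C('Y')=3, C('x')=4, C('y')=6
L[0]='y': occ=0, LF[0]=C('y')+0=6+0=6
L[1]='$': occ=0, LF[1]=C('$')+0=0+0=0
L[2]='x': occ=0, LF[2]=C('x')+0=4+0=4
L[3]='x': occ=1, LF[3]=C('x')+1=4+1=5
L[4]='X': occ=0, LF[4]=C('X')+0=1+0=1
L[5]='X': occ=1, LF[5]=C('X')+1=1+1=2
L[6]='Y': occ=0, LF[6]=C('Y')+0=3+0=3

Answer: 6 0 4 5 1 2 3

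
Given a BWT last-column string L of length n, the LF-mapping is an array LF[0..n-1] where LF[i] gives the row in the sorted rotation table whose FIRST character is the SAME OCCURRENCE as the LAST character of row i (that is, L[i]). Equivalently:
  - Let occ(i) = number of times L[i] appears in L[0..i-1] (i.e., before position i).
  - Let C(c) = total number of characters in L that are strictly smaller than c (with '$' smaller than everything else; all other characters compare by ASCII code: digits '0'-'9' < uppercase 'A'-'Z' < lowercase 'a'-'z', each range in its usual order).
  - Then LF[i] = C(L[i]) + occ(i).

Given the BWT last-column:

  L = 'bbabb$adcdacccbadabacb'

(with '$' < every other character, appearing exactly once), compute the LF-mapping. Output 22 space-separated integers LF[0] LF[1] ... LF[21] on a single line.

Answer: 7 8 1 9 10 0 2 19 14 20 3 15 16 17 11 4 21 5 12 6 18 13

Derivation:
Char counts: '$':1, 'a':6, 'b':7, 'c':5, 'd':3
C (first-col start): C('$')=0, C('a')=1, C('b')=7, C('c')=14, C('d')=19
L[0]='b': occ=0, LF[0]=C('b')+0=7+0=7
L[1]='b': occ=1, LF[1]=C('b')+1=7+1=8
L[2]='a': occ=0, LF[2]=C('a')+0=1+0=1
L[3]='b': occ=2, LF[3]=C('b')+2=7+2=9
L[4]='b': occ=3, LF[4]=C('b')+3=7+3=10
L[5]='$': occ=0, LF[5]=C('$')+0=0+0=0
L[6]='a': occ=1, LF[6]=C('a')+1=1+1=2
L[7]='d': occ=0, LF[7]=C('d')+0=19+0=19
L[8]='c': occ=0, LF[8]=C('c')+0=14+0=14
L[9]='d': occ=1, LF[9]=C('d')+1=19+1=20
L[10]='a': occ=2, LF[10]=C('a')+2=1+2=3
L[11]='c': occ=1, LF[11]=C('c')+1=14+1=15
L[12]='c': occ=2, LF[12]=C('c')+2=14+2=16
L[13]='c': occ=3, LF[13]=C('c')+3=14+3=17
L[14]='b': occ=4, LF[14]=C('b')+4=7+4=11
L[15]='a': occ=3, LF[15]=C('a')+3=1+3=4
L[16]='d': occ=2, LF[16]=C('d')+2=19+2=21
L[17]='a': occ=4, LF[17]=C('a')+4=1+4=5
L[18]='b': occ=5, LF[18]=C('b')+5=7+5=12
L[19]='a': occ=5, LF[19]=C('a')+5=1+5=6
L[20]='c': occ=4, LF[20]=C('c')+4=14+4=18
L[21]='b': occ=6, LF[21]=C('b')+6=7+6=13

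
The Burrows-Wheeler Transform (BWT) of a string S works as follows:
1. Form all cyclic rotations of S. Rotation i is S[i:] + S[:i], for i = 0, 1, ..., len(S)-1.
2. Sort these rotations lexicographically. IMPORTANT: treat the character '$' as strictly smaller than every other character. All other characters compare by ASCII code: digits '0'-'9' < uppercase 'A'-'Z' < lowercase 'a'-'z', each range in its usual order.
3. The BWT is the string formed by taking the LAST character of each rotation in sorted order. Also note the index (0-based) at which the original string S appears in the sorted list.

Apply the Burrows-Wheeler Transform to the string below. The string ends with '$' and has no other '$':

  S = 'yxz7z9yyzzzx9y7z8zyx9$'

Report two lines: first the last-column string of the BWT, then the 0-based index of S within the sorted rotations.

Answer: 9yzzxxzyzy9z$9yx77z8zy
12

Derivation:
All 22 rotations (rotation i = S[i:]+S[:i]):
  rot[0] = yxz7z9yyzzzx9y7z8zyx9$
  rot[1] = xz7z9yyzzzx9y7z8zyx9$y
  rot[2] = z7z9yyzzzx9y7z8zyx9$yx
  rot[3] = 7z9yyzzzx9y7z8zyx9$yxz
  rot[4] = z9yyzzzx9y7z8zyx9$yxz7
  rot[5] = 9yyzzzx9y7z8zyx9$yxz7z
  rot[6] = yyzzzx9y7z8zyx9$yxz7z9
  rot[7] = yzzzx9y7z8zyx9$yxz7z9y
  rot[8] = zzzx9y7z8zyx9$yxz7z9yy
  rot[9] = zzx9y7z8zyx9$yxz7z9yyz
  rot[10] = zx9y7z8zyx9$yxz7z9yyzz
  rot[11] = x9y7z8zyx9$yxz7z9yyzzz
  rot[12] = 9y7z8zyx9$yxz7z9yyzzzx
  rot[13] = y7z8zyx9$yxz7z9yyzzzx9
  rot[14] = 7z8zyx9$yxz7z9yyzzzx9y
  rot[15] = z8zyx9$yxz7z9yyzzzx9y7
  rot[16] = 8zyx9$yxz7z9yyzzzx9y7z
  rot[17] = zyx9$yxz7z9yyzzzx9y7z8
  rot[18] = yx9$yxz7z9yyzzzx9y7z8z
  rot[19] = x9$yxz7z9yyzzzx9y7z8zy
  rot[20] = 9$yxz7z9yyzzzx9y7z8zyx
  rot[21] = $yxz7z9yyzzzx9y7z8zyx9
Sorted (with $ < everything):
  sorted[0] = $yxz7z9yyzzzx9y7z8zyx9  (last char: '9')
  sorted[1] = 7z8zyx9$yxz7z9yyzzzx9y  (last char: 'y')
  sorted[2] = 7z9yyzzzx9y7z8zyx9$yxz  (last char: 'z')
  sorted[3] = 8zyx9$yxz7z9yyzzzx9y7z  (last char: 'z')
  sorted[4] = 9$yxz7z9yyzzzx9y7z8zyx  (last char: 'x')
  sorted[5] = 9y7z8zyx9$yxz7z9yyzzzx  (last char: 'x')
  sorted[6] = 9yyzzzx9y7z8zyx9$yxz7z  (last char: 'z')
  sorted[7] = x9$yxz7z9yyzzzx9y7z8zy  (last char: 'y')
  sorted[8] = x9y7z8zyx9$yxz7z9yyzzz  (last char: 'z')
  sorted[9] = xz7z9yyzzzx9y7z8zyx9$y  (last char: 'y')
  sorted[10] = y7z8zyx9$yxz7z9yyzzzx9  (last char: '9')
  sorted[11] = yx9$yxz7z9yyzzzx9y7z8z  (last char: 'z')
  sorted[12] = yxz7z9yyzzzx9y7z8zyx9$  (last char: '$')
  sorted[13] = yyzzzx9y7z8zyx9$yxz7z9  (last char: '9')
  sorted[14] = yzzzx9y7z8zyx9$yxz7z9y  (last char: 'y')
  sorted[15] = z7z9yyzzzx9y7z8zyx9$yx  (last char: 'x')
  sorted[16] = z8zyx9$yxz7z9yyzzzx9y7  (last char: '7')
  sorted[17] = z9yyzzzx9y7z8zyx9$yxz7  (last char: '7')
  sorted[18] = zx9y7z8zyx9$yxz7z9yyzz  (last char: 'z')
  sorted[19] = zyx9$yxz7z9yyzzzx9y7z8  (last char: '8')
  sorted[20] = zzx9y7z8zyx9$yxz7z9yyz  (last char: 'z')
  sorted[21] = zzzx9y7z8zyx9$yxz7z9yy  (last char: 'y')
Last column: 9yzzxxzyzy9z$9yx77z8zy
Original string S is at sorted index 12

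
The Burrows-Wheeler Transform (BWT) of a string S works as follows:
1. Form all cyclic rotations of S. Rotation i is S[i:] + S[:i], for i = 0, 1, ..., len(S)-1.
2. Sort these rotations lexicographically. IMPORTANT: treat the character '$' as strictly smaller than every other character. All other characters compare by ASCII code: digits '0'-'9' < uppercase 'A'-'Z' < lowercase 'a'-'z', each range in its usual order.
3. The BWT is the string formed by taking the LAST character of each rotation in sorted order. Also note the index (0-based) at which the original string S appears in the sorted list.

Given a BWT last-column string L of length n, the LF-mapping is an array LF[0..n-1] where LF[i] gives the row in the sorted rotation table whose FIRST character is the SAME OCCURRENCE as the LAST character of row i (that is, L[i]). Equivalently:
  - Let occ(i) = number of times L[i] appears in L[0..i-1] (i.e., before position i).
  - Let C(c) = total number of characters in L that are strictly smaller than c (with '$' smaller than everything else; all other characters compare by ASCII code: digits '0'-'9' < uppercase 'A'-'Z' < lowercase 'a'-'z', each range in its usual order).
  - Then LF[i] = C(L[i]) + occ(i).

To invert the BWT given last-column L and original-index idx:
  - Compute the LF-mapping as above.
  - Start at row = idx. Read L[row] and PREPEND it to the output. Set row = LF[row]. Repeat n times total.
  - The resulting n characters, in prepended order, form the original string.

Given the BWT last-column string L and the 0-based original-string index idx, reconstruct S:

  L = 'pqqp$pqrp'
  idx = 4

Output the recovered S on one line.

Answer: prqqppqp$

Derivation:
LF mapping: 1 5 6 2 0 3 7 8 4
Walk LF starting at row 4, prepending L[row]:
  step 1: row=4, L[4]='$', prepend. Next row=LF[4]=0
  step 2: row=0, L[0]='p', prepend. Next row=LF[0]=1
  step 3: row=1, L[1]='q', prepend. Next row=LF[1]=5
  step 4: row=5, L[5]='p', prepend. Next row=LF[5]=3
  step 5: row=3, L[3]='p', prepend. Next row=LF[3]=2
  step 6: row=2, L[2]='q', prepend. Next row=LF[2]=6
  step 7: row=6, L[6]='q', prepend. Next row=LF[6]=7
  step 8: row=7, L[7]='r', prepend. Next row=LF[7]=8
  step 9: row=8, L[8]='p', prepend. Next row=LF[8]=4
Reversed output: prqqppqp$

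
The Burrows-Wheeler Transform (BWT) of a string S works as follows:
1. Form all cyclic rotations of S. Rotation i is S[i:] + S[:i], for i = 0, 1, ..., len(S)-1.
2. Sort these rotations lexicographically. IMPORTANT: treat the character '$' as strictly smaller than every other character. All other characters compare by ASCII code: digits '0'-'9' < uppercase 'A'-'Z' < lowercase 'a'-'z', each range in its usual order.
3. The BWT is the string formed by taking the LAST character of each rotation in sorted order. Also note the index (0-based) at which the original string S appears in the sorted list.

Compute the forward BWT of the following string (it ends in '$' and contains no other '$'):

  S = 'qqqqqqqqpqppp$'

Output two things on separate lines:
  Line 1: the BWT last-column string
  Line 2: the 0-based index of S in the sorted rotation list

Answer: pppqqpqqqqqqq$
13

Derivation:
All 14 rotations (rotation i = S[i:]+S[:i]):
  rot[0] = qqqqqqqqpqppp$
  rot[1] = qqqqqqqpqppp$q
  rot[2] = qqqqqqpqppp$qq
  rot[3] = qqqqqpqppp$qqq
  rot[4] = qqqqpqppp$qqqq
  rot[5] = qqqpqppp$qqqqq
  rot[6] = qqpqppp$qqqqqq
  rot[7] = qpqppp$qqqqqqq
  rot[8] = pqppp$qqqqqqqq
  rot[9] = qppp$qqqqqqqqp
  rot[10] = ppp$qqqqqqqqpq
  rot[11] = pp$qqqqqqqqpqp
  rot[12] = p$qqqqqqqqpqpp
  rot[13] = $qqqqqqqqpqppp
Sorted (with $ < everything):
  sorted[0] = $qqqqqqqqpqppp  (last char: 'p')
  sorted[1] = p$qqqqqqqqpqpp  (last char: 'p')
  sorted[2] = pp$qqqqqqqqpqp  (last char: 'p')
  sorted[3] = ppp$qqqqqqqqpq  (last char: 'q')
  sorted[4] = pqppp$qqqqqqqq  (last char: 'q')
  sorted[5] = qppp$qqqqqqqqp  (last char: 'p')
  sorted[6] = qpqppp$qqqqqqq  (last char: 'q')
  sorted[7] = qqpqppp$qqqqqq  (last char: 'q')
  sorted[8] = qqqpqppp$qqqqq  (last char: 'q')
  sorted[9] = qqqqpqppp$qqqq  (last char: 'q')
  sorted[10] = qqqqqpqppp$qqq  (last char: 'q')
  sorted[11] = qqqqqqpqppp$qq  (last char: 'q')
  sorted[12] = qqqqqqqpqppp$q  (last char: 'q')
  sorted[13] = qqqqqqqqpqppp$  (last char: '$')
Last column: pppqqpqqqqqqq$
Original string S is at sorted index 13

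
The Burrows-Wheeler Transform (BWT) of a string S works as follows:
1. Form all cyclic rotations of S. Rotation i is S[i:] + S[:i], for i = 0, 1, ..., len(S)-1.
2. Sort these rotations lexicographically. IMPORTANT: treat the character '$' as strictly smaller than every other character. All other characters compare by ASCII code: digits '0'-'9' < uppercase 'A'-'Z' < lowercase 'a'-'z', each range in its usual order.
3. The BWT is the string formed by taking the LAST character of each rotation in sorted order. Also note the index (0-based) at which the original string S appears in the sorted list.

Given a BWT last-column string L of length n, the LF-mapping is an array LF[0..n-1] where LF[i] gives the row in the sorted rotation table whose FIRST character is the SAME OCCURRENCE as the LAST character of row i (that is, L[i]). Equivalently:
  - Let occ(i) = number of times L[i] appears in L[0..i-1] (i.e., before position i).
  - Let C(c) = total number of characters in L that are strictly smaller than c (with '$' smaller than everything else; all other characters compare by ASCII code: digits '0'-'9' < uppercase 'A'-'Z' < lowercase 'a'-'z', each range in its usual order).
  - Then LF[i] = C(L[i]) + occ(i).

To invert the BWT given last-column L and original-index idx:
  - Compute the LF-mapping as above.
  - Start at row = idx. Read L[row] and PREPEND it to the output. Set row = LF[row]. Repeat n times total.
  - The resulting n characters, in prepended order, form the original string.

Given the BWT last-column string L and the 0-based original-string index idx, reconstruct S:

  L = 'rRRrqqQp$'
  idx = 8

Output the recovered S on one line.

Answer: rRRQqqpr$

Derivation:
LF mapping: 7 2 3 8 5 6 1 4 0
Walk LF starting at row 8, prepending L[row]:
  step 1: row=8, L[8]='$', prepend. Next row=LF[8]=0
  step 2: row=0, L[0]='r', prepend. Next row=LF[0]=7
  step 3: row=7, L[7]='p', prepend. Next row=LF[7]=4
  step 4: row=4, L[4]='q', prepend. Next row=LF[4]=5
  step 5: row=5, L[5]='q', prepend. Next row=LF[5]=6
  step 6: row=6, L[6]='Q', prepend. Next row=LF[6]=1
  step 7: row=1, L[1]='R', prepend. Next row=LF[1]=2
  step 8: row=2, L[2]='R', prepend. Next row=LF[2]=3
  step 9: row=3, L[3]='r', prepend. Next row=LF[3]=8
Reversed output: rRRQqqpr$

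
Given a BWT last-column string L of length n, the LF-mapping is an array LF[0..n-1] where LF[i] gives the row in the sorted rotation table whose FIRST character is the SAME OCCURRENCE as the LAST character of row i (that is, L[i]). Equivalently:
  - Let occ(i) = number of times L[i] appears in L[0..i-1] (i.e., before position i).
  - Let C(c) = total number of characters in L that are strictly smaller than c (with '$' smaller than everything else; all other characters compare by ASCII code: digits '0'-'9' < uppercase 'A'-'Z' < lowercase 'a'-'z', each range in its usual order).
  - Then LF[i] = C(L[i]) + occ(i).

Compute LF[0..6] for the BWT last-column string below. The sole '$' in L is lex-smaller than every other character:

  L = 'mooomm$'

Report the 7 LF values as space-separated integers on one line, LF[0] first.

Answer: 1 4 5 6 2 3 0

Derivation:
Char counts: '$':1, 'm':3, 'o':3
C (first-col start): C('$')=0, C('m')=1, C('o')=4
L[0]='m': occ=0, LF[0]=C('m')+0=1+0=1
L[1]='o': occ=0, LF[1]=C('o')+0=4+0=4
L[2]='o': occ=1, LF[2]=C('o')+1=4+1=5
L[3]='o': occ=2, LF[3]=C('o')+2=4+2=6
L[4]='m': occ=1, LF[4]=C('m')+1=1+1=2
L[5]='m': occ=2, LF[5]=C('m')+2=1+2=3
L[6]='$': occ=0, LF[6]=C('$')+0=0+0=0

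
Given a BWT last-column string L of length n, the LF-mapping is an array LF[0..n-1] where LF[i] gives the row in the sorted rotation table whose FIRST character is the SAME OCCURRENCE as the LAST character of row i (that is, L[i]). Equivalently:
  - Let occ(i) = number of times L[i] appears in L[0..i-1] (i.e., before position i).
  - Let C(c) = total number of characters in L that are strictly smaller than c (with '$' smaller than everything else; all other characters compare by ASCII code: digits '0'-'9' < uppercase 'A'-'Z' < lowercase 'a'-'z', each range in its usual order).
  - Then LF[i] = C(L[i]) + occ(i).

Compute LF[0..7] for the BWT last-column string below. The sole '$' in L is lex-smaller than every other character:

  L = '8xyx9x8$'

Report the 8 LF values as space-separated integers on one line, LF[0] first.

Char counts: '$':1, '8':2, '9':1, 'x':3, 'y':1
C (first-col start): C('$')=0, C('8')=1, C('9')=3, C('x')=4, C('y')=7
L[0]='8': occ=0, LF[0]=C('8')+0=1+0=1
L[1]='x': occ=0, LF[1]=C('x')+0=4+0=4
L[2]='y': occ=0, LF[2]=C('y')+0=7+0=7
L[3]='x': occ=1, LF[3]=C('x')+1=4+1=5
L[4]='9': occ=0, LF[4]=C('9')+0=3+0=3
L[5]='x': occ=2, LF[5]=C('x')+2=4+2=6
L[6]='8': occ=1, LF[6]=C('8')+1=1+1=2
L[7]='$': occ=0, LF[7]=C('$')+0=0+0=0

Answer: 1 4 7 5 3 6 2 0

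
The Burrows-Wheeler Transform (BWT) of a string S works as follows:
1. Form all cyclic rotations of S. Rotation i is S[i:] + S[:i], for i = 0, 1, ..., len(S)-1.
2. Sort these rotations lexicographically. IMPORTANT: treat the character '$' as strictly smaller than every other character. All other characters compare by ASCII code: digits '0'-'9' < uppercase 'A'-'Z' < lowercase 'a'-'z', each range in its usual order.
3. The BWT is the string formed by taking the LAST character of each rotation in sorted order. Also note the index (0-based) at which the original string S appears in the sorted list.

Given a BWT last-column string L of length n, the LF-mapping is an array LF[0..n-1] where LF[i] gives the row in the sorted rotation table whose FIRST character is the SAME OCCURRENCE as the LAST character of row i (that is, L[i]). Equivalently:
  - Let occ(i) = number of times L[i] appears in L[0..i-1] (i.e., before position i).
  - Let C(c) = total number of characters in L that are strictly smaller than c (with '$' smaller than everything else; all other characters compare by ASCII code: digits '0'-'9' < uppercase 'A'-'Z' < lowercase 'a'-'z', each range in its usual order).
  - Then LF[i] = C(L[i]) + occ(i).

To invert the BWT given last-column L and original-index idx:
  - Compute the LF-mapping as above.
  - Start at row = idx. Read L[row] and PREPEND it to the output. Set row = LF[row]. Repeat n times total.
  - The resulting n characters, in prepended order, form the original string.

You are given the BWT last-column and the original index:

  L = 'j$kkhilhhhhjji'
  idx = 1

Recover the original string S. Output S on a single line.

Answer: hhjkhilihjkhj$

Derivation:
LF mapping: 8 0 11 12 1 6 13 2 3 4 5 9 10 7
Walk LF starting at row 1, prepending L[row]:
  step 1: row=1, L[1]='$', prepend. Next row=LF[1]=0
  step 2: row=0, L[0]='j', prepend. Next row=LF[0]=8
  step 3: row=8, L[8]='h', prepend. Next row=LF[8]=3
  step 4: row=3, L[3]='k', prepend. Next row=LF[3]=12
  step 5: row=12, L[12]='j', prepend. Next row=LF[12]=10
  step 6: row=10, L[10]='h', prepend. Next row=LF[10]=5
  step 7: row=5, L[5]='i', prepend. Next row=LF[5]=6
  step 8: row=6, L[6]='l', prepend. Next row=LF[6]=13
  step 9: row=13, L[13]='i', prepend. Next row=LF[13]=7
  step 10: row=7, L[7]='h', prepend. Next row=LF[7]=2
  step 11: row=2, L[2]='k', prepend. Next row=LF[2]=11
  step 12: row=11, L[11]='j', prepend. Next row=LF[11]=9
  step 13: row=9, L[9]='h', prepend. Next row=LF[9]=4
  step 14: row=4, L[4]='h', prepend. Next row=LF[4]=1
Reversed output: hhjkhilihjkhj$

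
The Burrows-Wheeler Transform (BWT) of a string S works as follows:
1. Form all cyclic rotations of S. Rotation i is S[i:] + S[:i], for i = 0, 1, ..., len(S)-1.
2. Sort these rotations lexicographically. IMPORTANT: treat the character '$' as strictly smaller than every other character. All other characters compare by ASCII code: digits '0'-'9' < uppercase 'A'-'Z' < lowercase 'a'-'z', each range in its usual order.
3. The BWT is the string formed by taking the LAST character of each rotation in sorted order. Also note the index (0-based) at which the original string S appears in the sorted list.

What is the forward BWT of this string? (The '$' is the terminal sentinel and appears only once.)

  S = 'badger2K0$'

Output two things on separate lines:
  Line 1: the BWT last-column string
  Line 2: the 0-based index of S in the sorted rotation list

All 10 rotations (rotation i = S[i:]+S[:i]):
  rot[0] = badger2K0$
  rot[1] = adger2K0$b
  rot[2] = dger2K0$ba
  rot[3] = ger2K0$bad
  rot[4] = er2K0$badg
  rot[5] = r2K0$badge
  rot[6] = 2K0$badger
  rot[7] = K0$badger2
  rot[8] = 0$badger2K
  rot[9] = $badger2K0
Sorted (with $ < everything):
  sorted[0] = $badger2K0  (last char: '0')
  sorted[1] = 0$badger2K  (last char: 'K')
  sorted[2] = 2K0$badger  (last char: 'r')
  sorted[3] = K0$badger2  (last char: '2')
  sorted[4] = adger2K0$b  (last char: 'b')
  sorted[5] = badger2K0$  (last char: '$')
  sorted[6] = dger2K0$ba  (last char: 'a')
  sorted[7] = er2K0$badg  (last char: 'g')
  sorted[8] = ger2K0$bad  (last char: 'd')
  sorted[9] = r2K0$badge  (last char: 'e')
Last column: 0Kr2b$agde
Original string S is at sorted index 5

Answer: 0Kr2b$agde
5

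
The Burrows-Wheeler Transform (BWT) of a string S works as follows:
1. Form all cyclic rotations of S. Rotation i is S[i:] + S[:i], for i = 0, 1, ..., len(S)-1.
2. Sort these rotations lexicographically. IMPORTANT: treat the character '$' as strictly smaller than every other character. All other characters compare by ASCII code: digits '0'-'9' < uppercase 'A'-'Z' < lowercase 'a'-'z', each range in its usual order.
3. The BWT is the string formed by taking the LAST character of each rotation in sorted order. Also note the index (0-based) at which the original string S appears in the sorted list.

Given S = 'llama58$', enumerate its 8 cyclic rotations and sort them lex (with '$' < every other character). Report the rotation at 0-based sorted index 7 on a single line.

Answer: ma58$lla

Derivation:
All 8 rotations (rotation i = S[i:]+S[:i]):
  rot[0] = llama58$
  rot[1] = lama58$l
  rot[2] = ama58$ll
  rot[3] = ma58$lla
  rot[4] = a58$llam
  rot[5] = 58$llama
  rot[6] = 8$llama5
  rot[7] = $llama58
Sorted (with $ < everything):
  sorted[0] = $llama58
  sorted[1] = 58$llama
  sorted[2] = 8$llama5
  sorted[3] = a58$llam
  sorted[4] = ama58$ll
  sorted[5] = lama58$l
  sorted[6] = llama58$
  sorted[7] = ma58$lla
sorted[7] = ma58$lla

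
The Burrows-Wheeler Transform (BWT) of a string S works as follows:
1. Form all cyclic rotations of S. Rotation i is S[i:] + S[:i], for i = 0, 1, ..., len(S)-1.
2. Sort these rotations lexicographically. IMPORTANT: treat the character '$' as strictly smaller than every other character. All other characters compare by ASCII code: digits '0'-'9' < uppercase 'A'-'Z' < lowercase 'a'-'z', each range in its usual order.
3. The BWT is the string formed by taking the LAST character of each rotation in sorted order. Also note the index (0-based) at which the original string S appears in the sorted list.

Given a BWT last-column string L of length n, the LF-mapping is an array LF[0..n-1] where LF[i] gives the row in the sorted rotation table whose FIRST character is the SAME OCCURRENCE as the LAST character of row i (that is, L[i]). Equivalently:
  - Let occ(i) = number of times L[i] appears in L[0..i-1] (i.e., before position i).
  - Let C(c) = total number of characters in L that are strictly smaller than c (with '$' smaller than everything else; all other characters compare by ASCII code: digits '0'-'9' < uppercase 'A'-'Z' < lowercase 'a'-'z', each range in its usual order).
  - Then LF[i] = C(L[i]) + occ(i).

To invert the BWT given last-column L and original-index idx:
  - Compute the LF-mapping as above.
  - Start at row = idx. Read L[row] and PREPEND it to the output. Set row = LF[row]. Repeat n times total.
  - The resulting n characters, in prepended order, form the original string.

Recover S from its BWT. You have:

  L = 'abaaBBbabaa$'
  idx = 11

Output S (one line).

LF mapping: 3 9 4 5 1 2 10 6 11 7 8 0
Walk LF starting at row 11, prepending L[row]:
  step 1: row=11, L[11]='$', prepend. Next row=LF[11]=0
  step 2: row=0, L[0]='a', prepend. Next row=LF[0]=3
  step 3: row=3, L[3]='a', prepend. Next row=LF[3]=5
  step 4: row=5, L[5]='B', prepend. Next row=LF[5]=2
  step 5: row=2, L[2]='a', prepend. Next row=LF[2]=4
  step 6: row=4, L[4]='B', prepend. Next row=LF[4]=1
  step 7: row=1, L[1]='b', prepend. Next row=LF[1]=9
  step 8: row=9, L[9]='a', prepend. Next row=LF[9]=7
  step 9: row=7, L[7]='a', prepend. Next row=LF[7]=6
  step 10: row=6, L[6]='b', prepend. Next row=LF[6]=10
  step 11: row=10, L[10]='a', prepend. Next row=LF[10]=8
  step 12: row=8, L[8]='b', prepend. Next row=LF[8]=11
Reversed output: babaabBaBaa$

Answer: babaabBaBaa$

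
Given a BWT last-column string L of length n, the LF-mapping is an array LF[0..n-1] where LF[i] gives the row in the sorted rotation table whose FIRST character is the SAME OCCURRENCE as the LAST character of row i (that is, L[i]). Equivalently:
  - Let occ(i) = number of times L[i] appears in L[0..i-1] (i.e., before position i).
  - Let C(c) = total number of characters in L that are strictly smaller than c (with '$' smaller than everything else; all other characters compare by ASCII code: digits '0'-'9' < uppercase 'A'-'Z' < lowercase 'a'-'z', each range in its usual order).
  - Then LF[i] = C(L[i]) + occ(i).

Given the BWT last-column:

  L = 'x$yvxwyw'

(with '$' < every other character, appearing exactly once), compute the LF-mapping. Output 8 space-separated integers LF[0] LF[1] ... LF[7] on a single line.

Answer: 4 0 6 1 5 2 7 3

Derivation:
Char counts: '$':1, 'v':1, 'w':2, 'x':2, 'y':2
C (first-col start): C('$')=0, C('v')=1, C('w')=2, C('x')=4, C('y')=6
L[0]='x': occ=0, LF[0]=C('x')+0=4+0=4
L[1]='$': occ=0, LF[1]=C('$')+0=0+0=0
L[2]='y': occ=0, LF[2]=C('y')+0=6+0=6
L[3]='v': occ=0, LF[3]=C('v')+0=1+0=1
L[4]='x': occ=1, LF[4]=C('x')+1=4+1=5
L[5]='w': occ=0, LF[5]=C('w')+0=2+0=2
L[6]='y': occ=1, LF[6]=C('y')+1=6+1=7
L[7]='w': occ=1, LF[7]=C('w')+1=2+1=3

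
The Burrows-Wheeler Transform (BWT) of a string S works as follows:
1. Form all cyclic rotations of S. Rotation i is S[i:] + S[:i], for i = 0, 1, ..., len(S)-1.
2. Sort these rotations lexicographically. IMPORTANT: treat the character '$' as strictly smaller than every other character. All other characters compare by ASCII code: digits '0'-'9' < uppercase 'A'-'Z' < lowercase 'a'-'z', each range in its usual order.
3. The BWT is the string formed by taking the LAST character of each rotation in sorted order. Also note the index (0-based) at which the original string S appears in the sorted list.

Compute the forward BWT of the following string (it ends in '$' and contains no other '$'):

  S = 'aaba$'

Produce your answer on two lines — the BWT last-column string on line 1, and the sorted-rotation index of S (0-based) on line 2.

Answer: ab$aa
2

Derivation:
All 5 rotations (rotation i = S[i:]+S[:i]):
  rot[0] = aaba$
  rot[1] = aba$a
  rot[2] = ba$aa
  rot[3] = a$aab
  rot[4] = $aaba
Sorted (with $ < everything):
  sorted[0] = $aaba  (last char: 'a')
  sorted[1] = a$aab  (last char: 'b')
  sorted[2] = aaba$  (last char: '$')
  sorted[3] = aba$a  (last char: 'a')
  sorted[4] = ba$aa  (last char: 'a')
Last column: ab$aa
Original string S is at sorted index 2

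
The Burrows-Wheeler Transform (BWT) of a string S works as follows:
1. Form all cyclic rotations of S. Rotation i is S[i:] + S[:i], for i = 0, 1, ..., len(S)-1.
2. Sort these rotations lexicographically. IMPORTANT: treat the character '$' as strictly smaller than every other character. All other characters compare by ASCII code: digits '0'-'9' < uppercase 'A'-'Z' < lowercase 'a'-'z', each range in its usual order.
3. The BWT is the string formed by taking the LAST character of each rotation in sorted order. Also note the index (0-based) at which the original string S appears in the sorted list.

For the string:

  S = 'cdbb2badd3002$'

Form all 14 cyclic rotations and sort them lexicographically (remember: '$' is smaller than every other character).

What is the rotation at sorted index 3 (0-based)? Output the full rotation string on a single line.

Answer: 2$cdbb2badd300

Derivation:
All 14 rotations (rotation i = S[i:]+S[:i]):
  rot[0] = cdbb2badd3002$
  rot[1] = dbb2badd3002$c
  rot[2] = bb2badd3002$cd
  rot[3] = b2badd3002$cdb
  rot[4] = 2badd3002$cdbb
  rot[5] = badd3002$cdbb2
  rot[6] = add3002$cdbb2b
  rot[7] = dd3002$cdbb2ba
  rot[8] = d3002$cdbb2bad
  rot[9] = 3002$cdbb2badd
  rot[10] = 002$cdbb2badd3
  rot[11] = 02$cdbb2badd30
  rot[12] = 2$cdbb2badd300
  rot[13] = $cdbb2badd3002
Sorted (with $ < everything):
  sorted[0] = $cdbb2badd3002
  sorted[1] = 002$cdbb2badd3
  sorted[2] = 02$cdbb2badd30
  sorted[3] = 2$cdbb2badd300
  sorted[4] = 2badd3002$cdbb
  sorted[5] = 3002$cdbb2badd
  sorted[6] = add3002$cdbb2b
  sorted[7] = b2badd3002$cdb
  sorted[8] = badd3002$cdbb2
  sorted[9] = bb2badd3002$cd
  sorted[10] = cdbb2badd3002$
  sorted[11] = d3002$cdbb2bad
  sorted[12] = dbb2badd3002$c
  sorted[13] = dd3002$cdbb2ba
sorted[3] = 2$cdbb2badd300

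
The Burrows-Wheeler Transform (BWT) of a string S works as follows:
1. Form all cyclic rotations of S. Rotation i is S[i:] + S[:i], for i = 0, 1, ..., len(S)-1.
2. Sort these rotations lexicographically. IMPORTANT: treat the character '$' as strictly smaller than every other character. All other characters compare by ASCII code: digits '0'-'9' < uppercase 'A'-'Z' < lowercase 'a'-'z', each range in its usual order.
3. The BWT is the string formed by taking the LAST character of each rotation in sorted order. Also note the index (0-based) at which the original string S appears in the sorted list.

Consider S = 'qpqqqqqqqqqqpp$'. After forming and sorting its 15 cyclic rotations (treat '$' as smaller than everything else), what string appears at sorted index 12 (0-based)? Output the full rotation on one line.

All 15 rotations (rotation i = S[i:]+S[:i]):
  rot[0] = qpqqqqqqqqqqpp$
  rot[1] = pqqqqqqqqqqpp$q
  rot[2] = qqqqqqqqqqpp$qp
  rot[3] = qqqqqqqqqpp$qpq
  rot[4] = qqqqqqqqpp$qpqq
  rot[5] = qqqqqqqpp$qpqqq
  rot[6] = qqqqqqpp$qpqqqq
  rot[7] = qqqqqpp$qpqqqqq
  rot[8] = qqqqpp$qpqqqqqq
  rot[9] = qqqpp$qpqqqqqqq
  rot[10] = qqpp$qpqqqqqqqq
  rot[11] = qpp$qpqqqqqqqqq
  rot[12] = pp$qpqqqqqqqqqq
  rot[13] = p$qpqqqqqqqqqqp
  rot[14] = $qpqqqqqqqqqqpp
Sorted (with $ < everything):
  sorted[0] = $qpqqqqqqqqqqpp
  sorted[1] = p$qpqqqqqqqqqqp
  sorted[2] = pp$qpqqqqqqqqqq
  sorted[3] = pqqqqqqqqqqpp$q
  sorted[4] = qpp$qpqqqqqqqqq
  sorted[5] = qpqqqqqqqqqqpp$
  sorted[6] = qqpp$qpqqqqqqqq
  sorted[7] = qqqpp$qpqqqqqqq
  sorted[8] = qqqqpp$qpqqqqqq
  sorted[9] = qqqqqpp$qpqqqqq
  sorted[10] = qqqqqqpp$qpqqqq
  sorted[11] = qqqqqqqpp$qpqqq
  sorted[12] = qqqqqqqqpp$qpqq
  sorted[13] = qqqqqqqqqpp$qpq
  sorted[14] = qqqqqqqqqqpp$qp
sorted[12] = qqqqqqqqpp$qpqq

Answer: qqqqqqqqpp$qpqq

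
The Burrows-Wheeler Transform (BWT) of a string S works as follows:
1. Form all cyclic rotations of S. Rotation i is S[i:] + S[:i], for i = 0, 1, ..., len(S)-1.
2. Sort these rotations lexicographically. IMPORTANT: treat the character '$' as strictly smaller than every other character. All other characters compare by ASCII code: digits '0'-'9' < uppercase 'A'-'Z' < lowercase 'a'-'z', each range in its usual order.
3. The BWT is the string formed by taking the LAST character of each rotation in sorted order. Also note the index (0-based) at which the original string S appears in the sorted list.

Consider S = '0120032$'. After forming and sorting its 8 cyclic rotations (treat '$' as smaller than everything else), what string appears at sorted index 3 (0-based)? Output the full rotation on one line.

All 8 rotations (rotation i = S[i:]+S[:i]):
  rot[0] = 0120032$
  rot[1] = 120032$0
  rot[2] = 20032$01
  rot[3] = 0032$012
  rot[4] = 032$0120
  rot[5] = 32$01200
  rot[6] = 2$012003
  rot[7] = $0120032
Sorted (with $ < everything):
  sorted[0] = $0120032
  sorted[1] = 0032$012
  sorted[2] = 0120032$
  sorted[3] = 032$0120
  sorted[4] = 120032$0
  sorted[5] = 2$012003
  sorted[6] = 20032$01
  sorted[7] = 32$01200
sorted[3] = 032$0120

Answer: 032$0120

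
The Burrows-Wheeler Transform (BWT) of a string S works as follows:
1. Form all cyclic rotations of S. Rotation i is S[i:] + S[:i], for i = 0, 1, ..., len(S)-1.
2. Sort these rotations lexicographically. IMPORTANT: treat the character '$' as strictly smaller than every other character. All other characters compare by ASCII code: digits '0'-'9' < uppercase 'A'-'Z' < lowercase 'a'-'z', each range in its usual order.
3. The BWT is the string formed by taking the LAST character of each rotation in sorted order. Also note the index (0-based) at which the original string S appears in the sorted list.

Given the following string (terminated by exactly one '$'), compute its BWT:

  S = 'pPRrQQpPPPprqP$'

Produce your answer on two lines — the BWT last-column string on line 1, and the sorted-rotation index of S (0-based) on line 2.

All 15 rotations (rotation i = S[i:]+S[:i]):
  rot[0] = pPRrQQpPPPprqP$
  rot[1] = PRrQQpPPPprqP$p
  rot[2] = RrQQpPPPprqP$pP
  rot[3] = rQQpPPPprqP$pPR
  rot[4] = QQpPPPprqP$pPRr
  rot[5] = QpPPPprqP$pPRrQ
  rot[6] = pPPPprqP$pPRrQQ
  rot[7] = PPPprqP$pPRrQQp
  rot[8] = PPprqP$pPRrQQpP
  rot[9] = PprqP$pPRrQQpPP
  rot[10] = prqP$pPRrQQpPPP
  rot[11] = rqP$pPRrQQpPPPp
  rot[12] = qP$pPRrQQpPPPpr
  rot[13] = P$pPRrQQpPPPprq
  rot[14] = $pPRrQQpPPPprqP
Sorted (with $ < everything):
  sorted[0] = $pPRrQQpPPPprqP  (last char: 'P')
  sorted[1] = P$pPRrQQpPPPprq  (last char: 'q')
  sorted[2] = PPPprqP$pPRrQQp  (last char: 'p')
  sorted[3] = PPprqP$pPRrQQpP  (last char: 'P')
  sorted[4] = PRrQQpPPPprqP$p  (last char: 'p')
  sorted[5] = PprqP$pPRrQQpPP  (last char: 'P')
  sorted[6] = QQpPPPprqP$pPRr  (last char: 'r')
  sorted[7] = QpPPPprqP$pPRrQ  (last char: 'Q')
  sorted[8] = RrQQpPPPprqP$pP  (last char: 'P')
  sorted[9] = pPPPprqP$pPRrQQ  (last char: 'Q')
  sorted[10] = pPRrQQpPPPprqP$  (last char: '$')
  sorted[11] = prqP$pPRrQQpPPP  (last char: 'P')
  sorted[12] = qP$pPRrQQpPPPpr  (last char: 'r')
  sorted[13] = rQQpPPPprqP$pPR  (last char: 'R')
  sorted[14] = rqP$pPRrQQpPPPp  (last char: 'p')
Last column: PqpPpPrQPQ$PrRp
Original string S is at sorted index 10

Answer: PqpPpPrQPQ$PrRp
10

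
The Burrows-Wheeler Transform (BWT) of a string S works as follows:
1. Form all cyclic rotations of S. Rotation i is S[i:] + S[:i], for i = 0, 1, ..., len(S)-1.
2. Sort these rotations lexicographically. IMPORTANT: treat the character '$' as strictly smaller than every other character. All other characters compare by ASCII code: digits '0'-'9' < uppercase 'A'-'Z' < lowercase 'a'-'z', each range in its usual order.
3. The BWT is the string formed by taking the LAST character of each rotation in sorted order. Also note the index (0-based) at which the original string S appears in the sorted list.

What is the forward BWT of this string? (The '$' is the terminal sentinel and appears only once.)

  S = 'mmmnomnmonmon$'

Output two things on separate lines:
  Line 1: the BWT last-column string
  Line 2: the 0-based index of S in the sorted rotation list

All 14 rotations (rotation i = S[i:]+S[:i]):
  rot[0] = mmmnomnmonmon$
  rot[1] = mmnomnmonmon$m
  rot[2] = mnomnmonmon$mm
  rot[3] = nomnmonmon$mmm
  rot[4] = omnmonmon$mmmn
  rot[5] = mnmonmon$mmmno
  rot[6] = nmonmon$mmmnom
  rot[7] = monmon$mmmnomn
  rot[8] = onmon$mmmnomnm
  rot[9] = nmon$mmmnomnmo
  rot[10] = mon$mmmnomnmon
  rot[11] = on$mmmnomnmonm
  rot[12] = n$mmmnomnmonmo
  rot[13] = $mmmnomnmonmon
Sorted (with $ < everything):
  sorted[0] = $mmmnomnmonmon  (last char: 'n')
  sorted[1] = mmmnomnmonmon$  (last char: '$')
  sorted[2] = mmnomnmonmon$m  (last char: 'm')
  sorted[3] = mnmonmon$mmmno  (last char: 'o')
  sorted[4] = mnomnmonmon$mm  (last char: 'm')
  sorted[5] = mon$mmmnomnmon  (last char: 'n')
  sorted[6] = monmon$mmmnomn  (last char: 'n')
  sorted[7] = n$mmmnomnmonmo  (last char: 'o')
  sorted[8] = nmon$mmmnomnmo  (last char: 'o')
  sorted[9] = nmonmon$mmmnom  (last char: 'm')
  sorted[10] = nomnmonmon$mmm  (last char: 'm')
  sorted[11] = omnmonmon$mmmn  (last char: 'n')
  sorted[12] = on$mmmnomnmonm  (last char: 'm')
  sorted[13] = onmon$mmmnomnm  (last char: 'm')
Last column: n$momnnoommnmm
Original string S is at sorted index 1

Answer: n$momnnoommnmm
1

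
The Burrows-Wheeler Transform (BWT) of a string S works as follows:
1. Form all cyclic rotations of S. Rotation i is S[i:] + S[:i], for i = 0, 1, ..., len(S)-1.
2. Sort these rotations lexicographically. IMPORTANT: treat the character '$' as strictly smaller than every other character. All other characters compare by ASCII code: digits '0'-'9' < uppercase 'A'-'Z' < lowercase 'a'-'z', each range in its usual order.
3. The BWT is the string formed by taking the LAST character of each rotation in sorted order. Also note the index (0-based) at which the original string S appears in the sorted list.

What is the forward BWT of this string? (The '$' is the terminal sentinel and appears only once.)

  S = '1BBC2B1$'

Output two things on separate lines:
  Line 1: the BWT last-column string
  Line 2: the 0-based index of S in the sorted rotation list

Answer: 1B$C21BB
2

Derivation:
All 8 rotations (rotation i = S[i:]+S[:i]):
  rot[0] = 1BBC2B1$
  rot[1] = BBC2B1$1
  rot[2] = BC2B1$1B
  rot[3] = C2B1$1BB
  rot[4] = 2B1$1BBC
  rot[5] = B1$1BBC2
  rot[6] = 1$1BBC2B
  rot[7] = $1BBC2B1
Sorted (with $ < everything):
  sorted[0] = $1BBC2B1  (last char: '1')
  sorted[1] = 1$1BBC2B  (last char: 'B')
  sorted[2] = 1BBC2B1$  (last char: '$')
  sorted[3] = 2B1$1BBC  (last char: 'C')
  sorted[4] = B1$1BBC2  (last char: '2')
  sorted[5] = BBC2B1$1  (last char: '1')
  sorted[6] = BC2B1$1B  (last char: 'B')
  sorted[7] = C2B1$1BB  (last char: 'B')
Last column: 1B$C21BB
Original string S is at sorted index 2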